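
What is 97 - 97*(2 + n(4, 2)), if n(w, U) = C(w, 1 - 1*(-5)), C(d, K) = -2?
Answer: 97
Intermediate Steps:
n(w, U) = -2
97 - 97*(2 + n(4, 2)) = 97 - 97*(2 - 2) = 97 - 97*0 = 97 + 0 = 97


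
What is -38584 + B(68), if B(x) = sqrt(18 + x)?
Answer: -38584 + sqrt(86) ≈ -38575.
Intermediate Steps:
-38584 + B(68) = -38584 + sqrt(18 + 68) = -38584 + sqrt(86)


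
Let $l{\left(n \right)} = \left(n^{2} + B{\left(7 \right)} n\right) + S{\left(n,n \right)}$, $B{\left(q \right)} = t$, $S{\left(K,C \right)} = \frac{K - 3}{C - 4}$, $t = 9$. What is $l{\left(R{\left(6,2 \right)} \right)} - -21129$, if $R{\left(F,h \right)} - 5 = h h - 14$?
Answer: $\frac{189989}{9} \approx 21110.0$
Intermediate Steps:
$S{\left(K,C \right)} = \frac{-3 + K}{-4 + C}$
$B{\left(q \right)} = 9$
$R{\left(F,h \right)} = -9 + h^{2}$ ($R{\left(F,h \right)} = 5 + \left(h h - 14\right) = 5 + \left(h^{2} - 14\right) = 5 + \left(-14 + h^{2}\right) = -9 + h^{2}$)
$l{\left(n \right)} = n^{2} + 9 n + \frac{-3 + n}{-4 + n}$ ($l{\left(n \right)} = \left(n^{2} + 9 n\right) + \frac{-3 + n}{-4 + n} = n^{2} + 9 n + \frac{-3 + n}{-4 + n}$)
$l{\left(R{\left(6,2 \right)} \right)} - -21129 = \frac{-3 - \left(9 - 2^{2}\right) + \left(-9 + 2^{2}\right) \left(-4 - \left(9 - 2^{2}\right)\right) \left(9 - \left(9 - 2^{2}\right)\right)}{-4 - \left(9 - 2^{2}\right)} - -21129 = \frac{-3 + \left(-9 + 4\right) + \left(-9 + 4\right) \left(-4 + \left(-9 + 4\right)\right) \left(9 + \left(-9 + 4\right)\right)}{-4 + \left(-9 + 4\right)} + 21129 = \frac{-3 - 5 - 5 \left(-4 - 5\right) \left(9 - 5\right)}{-4 - 5} + 21129 = \frac{-3 - 5 - \left(-45\right) 4}{-9} + 21129 = - \frac{-3 - 5 + 180}{9} + 21129 = \left(- \frac{1}{9}\right) 172 + 21129 = - \frac{172}{9} + 21129 = \frac{189989}{9}$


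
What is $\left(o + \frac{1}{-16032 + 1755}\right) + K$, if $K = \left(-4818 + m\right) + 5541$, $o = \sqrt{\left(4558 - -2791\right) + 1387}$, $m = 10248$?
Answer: $\frac{156632966}{14277} + 4 \sqrt{546} \approx 11064.0$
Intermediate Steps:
$o = 4 \sqrt{546}$ ($o = \sqrt{\left(4558 + 2791\right) + 1387} = \sqrt{7349 + 1387} = \sqrt{8736} = 4 \sqrt{546} \approx 93.467$)
$K = 10971$ ($K = \left(-4818 + 10248\right) + 5541 = 5430 + 5541 = 10971$)
$\left(o + \frac{1}{-16032 + 1755}\right) + K = \left(4 \sqrt{546} + \frac{1}{-16032 + 1755}\right) + 10971 = \left(4 \sqrt{546} + \frac{1}{-14277}\right) + 10971 = \left(4 \sqrt{546} - \frac{1}{14277}\right) + 10971 = \left(- \frac{1}{14277} + 4 \sqrt{546}\right) + 10971 = \frac{156632966}{14277} + 4 \sqrt{546}$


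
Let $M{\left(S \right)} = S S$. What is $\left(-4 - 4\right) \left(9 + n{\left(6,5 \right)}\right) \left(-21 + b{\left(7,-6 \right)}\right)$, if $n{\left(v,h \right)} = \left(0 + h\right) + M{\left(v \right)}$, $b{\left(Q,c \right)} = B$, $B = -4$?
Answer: $10000$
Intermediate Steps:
$b{\left(Q,c \right)} = -4$
$M{\left(S \right)} = S^{2}$
$n{\left(v,h \right)} = h + v^{2}$ ($n{\left(v,h \right)} = \left(0 + h\right) + v^{2} = h + v^{2}$)
$\left(-4 - 4\right) \left(9 + n{\left(6,5 \right)}\right) \left(-21 + b{\left(7,-6 \right)}\right) = \left(-4 - 4\right) \left(9 + \left(5 + 6^{2}\right)\right) \left(-21 - 4\right) = - 8 \left(9 + \left(5 + 36\right)\right) \left(-25\right) = - 8 \left(9 + 41\right) \left(-25\right) = \left(-8\right) 50 \left(-25\right) = \left(-400\right) \left(-25\right) = 10000$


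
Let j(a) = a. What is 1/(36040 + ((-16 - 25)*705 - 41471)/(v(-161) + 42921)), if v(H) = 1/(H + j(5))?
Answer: 6695675/241301148344 ≈ 2.7748e-5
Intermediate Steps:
v(H) = 1/(5 + H) (v(H) = 1/(H + 5) = 1/(5 + H))
1/(36040 + ((-16 - 25)*705 - 41471)/(v(-161) + 42921)) = 1/(36040 + ((-16 - 25)*705 - 41471)/(1/(5 - 161) + 42921)) = 1/(36040 + (-41*705 - 41471)/(1/(-156) + 42921)) = 1/(36040 + (-28905 - 41471)/(-1/156 + 42921)) = 1/(36040 - 70376/6695675/156) = 1/(36040 - 70376*156/6695675) = 1/(36040 - 10978656/6695675) = 1/(241301148344/6695675) = 6695675/241301148344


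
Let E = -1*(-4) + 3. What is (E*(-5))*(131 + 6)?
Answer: -4795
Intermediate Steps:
E = 7 (E = 4 + 3 = 7)
(E*(-5))*(131 + 6) = (7*(-5))*(131 + 6) = -35*137 = -4795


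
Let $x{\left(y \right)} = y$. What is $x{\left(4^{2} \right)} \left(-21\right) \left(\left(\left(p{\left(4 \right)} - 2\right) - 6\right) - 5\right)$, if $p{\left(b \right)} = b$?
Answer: $3024$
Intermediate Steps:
$x{\left(4^{2} \right)} \left(-21\right) \left(\left(\left(p{\left(4 \right)} - 2\right) - 6\right) - 5\right) = 4^{2} \left(-21\right) \left(\left(\left(4 - 2\right) - 6\right) - 5\right) = 16 \left(-21\right) \left(\left(2 - 6\right) - 5\right) = - 336 \left(\left(2 - 6\right) - 5\right) = - 336 \left(-4 - 5\right) = \left(-336\right) \left(-9\right) = 3024$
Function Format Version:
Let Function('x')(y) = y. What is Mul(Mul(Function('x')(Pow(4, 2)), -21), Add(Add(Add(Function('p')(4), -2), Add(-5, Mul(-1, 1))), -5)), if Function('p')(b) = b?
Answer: 3024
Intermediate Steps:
Mul(Mul(Function('x')(Pow(4, 2)), -21), Add(Add(Add(Function('p')(4), -2), Add(-5, Mul(-1, 1))), -5)) = Mul(Mul(Pow(4, 2), -21), Add(Add(Add(4, -2), Add(-5, Mul(-1, 1))), -5)) = Mul(Mul(16, -21), Add(Add(2, Add(-5, -1)), -5)) = Mul(-336, Add(Add(2, -6), -5)) = Mul(-336, Add(-4, -5)) = Mul(-336, -9) = 3024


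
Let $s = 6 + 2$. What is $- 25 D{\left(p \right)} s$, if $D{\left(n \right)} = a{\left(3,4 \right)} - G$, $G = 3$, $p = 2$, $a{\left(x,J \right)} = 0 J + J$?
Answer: $-200$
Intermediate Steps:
$a{\left(x,J \right)} = J$ ($a{\left(x,J \right)} = 0 + J = J$)
$s = 8$
$D{\left(n \right)} = 1$ ($D{\left(n \right)} = 4 - 3 = 1$)
$- 25 D{\left(p \right)} s = \left(-25\right) 1 \cdot 8 = \left(-25\right) 8 = -200$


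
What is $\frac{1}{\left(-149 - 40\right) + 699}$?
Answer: $\frac{1}{510} \approx 0.0019608$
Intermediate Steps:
$\frac{1}{\left(-149 - 40\right) + 699} = \frac{1}{-189 + 699} = \frac{1}{510}$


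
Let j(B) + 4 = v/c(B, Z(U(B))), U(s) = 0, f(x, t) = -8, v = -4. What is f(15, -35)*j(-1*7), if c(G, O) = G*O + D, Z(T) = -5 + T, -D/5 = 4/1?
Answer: 512/15 ≈ 34.133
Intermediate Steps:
D = -20 (D = -20/1 = -20 ≈ -20.000)
c(G, O) = -20 + G*O (c(G, O) = G*O - 20 = -20 + G*O)
j(B) = -4 - 4/(-20 - 5*B) (j(B) = -4 - 4/(-20 + B*(-5 + 0)) = -4 - 4/(-20 + B*(-5)) = -4 - 4/(-20 - 5*B))
f(15, -35)*j(-1*7) = -32*(19 + 5*(-1*7))/(5*(-4 - (-1)*7)) = -32*(19 + 5*(-7))/(5*(-4 - 1*(-7))) = -32*(19 - 35)/(5*(-4 + 7)) = -32*(-16)/(5*3) = -8*(-64/15) = 512/15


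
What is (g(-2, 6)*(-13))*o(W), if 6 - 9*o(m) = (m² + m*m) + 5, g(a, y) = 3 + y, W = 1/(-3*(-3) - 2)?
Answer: -611/49 ≈ -12.469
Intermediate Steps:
W = ⅐ (W = 1/(9 - 2) = 1/7 = ⅐ ≈ 0.14286)
o(m) = ⅑ - 2*m²/9 (o(m) = ⅔ - ((m² + m*m) + 5)/9 = ⅔ - ((m² + m²) + 5)/9 = ⅔ - (2*m² + 5)/9 = ⅔ - (5 + 2*m²)/9 = ⅔ + (-5/9 - 2*m²/9) = ⅑ - 2*m²/9)
(g(-2, 6)*(-13))*o(W) = ((3 + 6)*(-13))*(⅑ - 2*(⅐)²/9) = (9*(-13))*(⅑ - 2/9*1/49) = -117*(⅑ - 2/441) = -117*47/441 = -611/49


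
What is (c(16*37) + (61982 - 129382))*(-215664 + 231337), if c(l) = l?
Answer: -1047081784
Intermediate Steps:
(c(16*37) + (61982 - 129382))*(-215664 + 231337) = (16*37 + (61982 - 129382))*(-215664 + 231337) = (592 - 67400)*15673 = -66808*15673 = -1047081784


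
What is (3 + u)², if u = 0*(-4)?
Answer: 9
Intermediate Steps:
u = 0
(3 + u)² = (3 + 0)² = 3² = 9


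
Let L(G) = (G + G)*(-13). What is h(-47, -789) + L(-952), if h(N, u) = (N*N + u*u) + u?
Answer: 648693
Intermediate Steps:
L(G) = -26*G (L(G) = (2*G)*(-13) = -26*G)
h(N, u) = u + N² + u² (h(N, u) = (N² + u²) + u = u + N² + u²)
h(-47, -789) + L(-952) = (-789 + (-47)² + (-789)²) - 26*(-952) = (-789 + 2209 + 622521) + 24752 = 623941 + 24752 = 648693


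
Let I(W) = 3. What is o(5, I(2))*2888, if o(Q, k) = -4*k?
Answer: -34656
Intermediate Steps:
o(5, I(2))*2888 = -4*3*2888 = -12*2888 = -34656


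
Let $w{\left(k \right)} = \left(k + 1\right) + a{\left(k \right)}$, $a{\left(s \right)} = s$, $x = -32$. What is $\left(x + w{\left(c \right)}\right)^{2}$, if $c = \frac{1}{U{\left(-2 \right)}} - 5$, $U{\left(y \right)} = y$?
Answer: $1764$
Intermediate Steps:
$c = - \frac{11}{2}$ ($c = \frac{1}{-2} - 5 = - \frac{1}{2} - 5 = - \frac{11}{2} \approx -5.5$)
$w{\left(k \right)} = 1 + 2 k$ ($w{\left(k \right)} = \left(k + 1\right) + k = \left(1 + k\right) + k = 1 + 2 k$)
$\left(x + w{\left(c \right)}\right)^{2} = \left(-32 + \left(1 + 2 \left(- \frac{11}{2}\right)\right)\right)^{2} = \left(-32 + \left(1 - 11\right)\right)^{2} = \left(-32 - 10\right)^{2} = \left(-42\right)^{2} = 1764$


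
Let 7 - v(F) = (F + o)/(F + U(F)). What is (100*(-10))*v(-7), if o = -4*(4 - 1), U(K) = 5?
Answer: 2500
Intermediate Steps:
o = -12 (o = -4*3 = -12)
v(F) = 7 - (-12 + F)/(5 + F) (v(F) = 7 - (F - 12)/(F + 5) = 7 - (-12 + F)/(5 + F))
(100*(-10))*v(-7) = (100*(-10))*((47 + 6*(-7))/(5 - 7)) = -1000*(47 - 42)/(-2) = -(-500)*5 = -1000*(-5/2) = 2500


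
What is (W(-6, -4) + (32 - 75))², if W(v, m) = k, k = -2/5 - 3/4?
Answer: 779689/400 ≈ 1949.2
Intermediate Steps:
k = -23/20 (k = -2*⅕ - 3*¼ = -⅖ - ¾ = -23/20 ≈ -1.1500)
W(v, m) = -23/20
(W(-6, -4) + (32 - 75))² = (-23/20 + (32 - 75))² = (-23/20 - 43)² = (-883/20)² = 779689/400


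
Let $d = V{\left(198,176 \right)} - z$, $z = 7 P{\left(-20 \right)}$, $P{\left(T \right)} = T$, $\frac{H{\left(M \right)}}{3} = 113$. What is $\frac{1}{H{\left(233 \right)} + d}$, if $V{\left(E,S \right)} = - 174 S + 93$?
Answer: $- \frac{1}{30052} \approx -3.3276 \cdot 10^{-5}$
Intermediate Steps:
$H{\left(M \right)} = 339$ ($H{\left(M \right)} = 3 \cdot 113 = 339$)
$V{\left(E,S \right)} = 93 - 174 S$
$z = -140$ ($z = 7 \left(-20\right) = -140$)
$d = -30391$ ($d = \left(93 - 30624\right) - -140 = \left(93 - 30624\right) + 140 = -30531 + 140 = -30391$)
$\frac{1}{H{\left(233 \right)} + d} = \frac{1}{339 - 30391} = \frac{1}{-30052} = - \frac{1}{30052}$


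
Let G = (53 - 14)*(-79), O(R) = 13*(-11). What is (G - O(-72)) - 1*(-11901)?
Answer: 8963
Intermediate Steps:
O(R) = -143
G = -3081 (G = 39*(-79) = -3081)
(G - O(-72)) - 1*(-11901) = (-3081 - 1*(-143)) - 1*(-11901) = (-3081 + 143) + 11901 = -2938 + 11901 = 8963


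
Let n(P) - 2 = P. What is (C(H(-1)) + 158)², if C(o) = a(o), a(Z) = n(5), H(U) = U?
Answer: 27225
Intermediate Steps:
n(P) = 2 + P
a(Z) = 7 (a(Z) = 2 + 5 = 7)
C(o) = 7
(C(H(-1)) + 158)² = (7 + 158)² = 165² = 27225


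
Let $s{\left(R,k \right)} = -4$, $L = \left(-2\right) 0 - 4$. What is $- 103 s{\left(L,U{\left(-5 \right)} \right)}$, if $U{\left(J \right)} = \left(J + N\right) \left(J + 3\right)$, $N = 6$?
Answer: $412$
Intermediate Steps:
$L = -4$ ($L = 0 - 4 = -4$)
$U{\left(J \right)} = \left(3 + J\right) \left(6 + J\right)$ ($U{\left(J \right)} = \left(J + 6\right) \left(J + 3\right) = \left(6 + J\right) \left(3 + J\right) = \left(3 + J\right) \left(6 + J\right)$)
$- 103 s{\left(L,U{\left(-5 \right)} \right)} = \left(-103\right) \left(-4\right) = 412$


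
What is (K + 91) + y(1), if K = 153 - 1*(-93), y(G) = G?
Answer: 338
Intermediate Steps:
K = 246 (K = 153 + 93 = 246)
(K + 91) + y(1) = (246 + 91) + 1 = 337 + 1 = 338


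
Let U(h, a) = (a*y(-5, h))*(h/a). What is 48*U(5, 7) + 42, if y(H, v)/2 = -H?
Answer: 2442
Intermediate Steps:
y(H, v) = -2*H (y(H, v) = 2*(-H) = -2*H)
U(h, a) = 10*h (U(h, a) = (a*(-2*(-5)))*(h/a) = (a*10)*(h/a) = (10*a)*(h/a) = 10*h)
48*U(5, 7) + 42 = 48*(10*5) + 42 = 48*50 + 42 = 2400 + 42 = 2442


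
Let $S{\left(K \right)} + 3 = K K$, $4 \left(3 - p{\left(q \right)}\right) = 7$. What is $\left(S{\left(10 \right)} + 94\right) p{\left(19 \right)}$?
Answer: $\frac{955}{4} \approx 238.75$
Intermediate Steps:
$p{\left(q \right)} = \frac{5}{4}$ ($p{\left(q \right)} = 3 - \frac{7}{4} = \frac{5}{4}$)
$S{\left(K \right)} = -3 + K^{2}$ ($S{\left(K \right)} = -3 + K K = -3 + K^{2}$)
$\left(S{\left(10 \right)} + 94\right) p{\left(19 \right)} = \left(\left(-3 + 10^{2}\right) + 94\right) \frac{5}{4} = \left(\left(-3 + 100\right) + 94\right) \frac{5}{4} = \left(97 + 94\right) \frac{5}{4} = 191 \cdot \frac{5}{4} = \frac{955}{4}$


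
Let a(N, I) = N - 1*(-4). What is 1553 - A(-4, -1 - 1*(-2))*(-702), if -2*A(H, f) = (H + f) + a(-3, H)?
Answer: 2255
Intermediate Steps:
a(N, I) = 4 + N (a(N, I) = N + 4 = 4 + N)
A(H, f) = -½ - H/2 - f/2 (A(H, f) = -((H + f) + (4 - 3))/2 = -((H + f) + 1)/2 = -(1 + H + f)/2 = -½ - H/2 - f/2)
1553 - A(-4, -1 - 1*(-2))*(-702) = 1553 - (-½ - ½*(-4) - (-1 - 1*(-2))/2)*(-702) = 1553 - (-½ + 2 - (-1 + 2)/2)*(-702) = 1553 - (-½ + 2 - ½*1)*(-702) = 1553 - (-½ + 2 - ½)*(-702) = 1553 - (-702) = 1553 - 1*(-702) = 1553 + 702 = 2255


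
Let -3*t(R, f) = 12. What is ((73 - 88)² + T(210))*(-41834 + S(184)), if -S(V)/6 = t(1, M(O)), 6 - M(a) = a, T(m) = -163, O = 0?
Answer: -2592220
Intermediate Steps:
M(a) = 6 - a
t(R, f) = -4 (t(R, f) = -⅓*12 = -4)
S(V) = 24 (S(V) = -6*(-4) = 24)
((73 - 88)² + T(210))*(-41834 + S(184)) = ((73 - 88)² - 163)*(-41834 + 24) = ((-15)² - 163)*(-41810) = (225 - 163)*(-41810) = 62*(-41810) = -2592220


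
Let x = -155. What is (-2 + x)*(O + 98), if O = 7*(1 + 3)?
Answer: -19782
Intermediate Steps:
O = 28 (O = 7*4 = 28)
(-2 + x)*(O + 98) = (-2 - 155)*(28 + 98) = -157*126 = -19782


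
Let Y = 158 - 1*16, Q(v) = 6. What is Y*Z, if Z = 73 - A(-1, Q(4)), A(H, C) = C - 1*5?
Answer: 10224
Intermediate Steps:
Y = 142 (Y = 158 - 16 = 142)
A(H, C) = -5 + C (A(H, C) = C - 5 = -5 + C)
Z = 72 (Z = 73 - (-5 + 6) = 73 - 1*1 = 73 - 1 = 72)
Y*Z = 142*72 = 10224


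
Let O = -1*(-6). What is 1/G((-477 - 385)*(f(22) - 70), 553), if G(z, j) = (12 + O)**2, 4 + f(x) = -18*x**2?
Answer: 1/324 ≈ 0.0030864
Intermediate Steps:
f(x) = -4 - 18*x**2
O = 6
G(z, j) = 324 (G(z, j) = (12 + 6)**2 = 18**2 = 324)
1/G((-477 - 385)*(f(22) - 70), 553) = 1/324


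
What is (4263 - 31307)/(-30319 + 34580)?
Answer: -27044/4261 ≈ -6.3469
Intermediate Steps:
(4263 - 31307)/(-30319 + 34580) = -27044/4261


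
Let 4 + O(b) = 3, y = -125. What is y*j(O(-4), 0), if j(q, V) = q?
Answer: 125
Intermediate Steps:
O(b) = -1 (O(b) = -4 + 3 = -1)
y*j(O(-4), 0) = -125*(-1) = 125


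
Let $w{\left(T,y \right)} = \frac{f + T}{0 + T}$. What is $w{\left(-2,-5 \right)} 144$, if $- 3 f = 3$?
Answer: $216$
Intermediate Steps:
$f = -1$ ($f = \left(- \frac{1}{3}\right) 3 = -1$)
$w{\left(T,y \right)} = \frac{-1 + T}{T}$ ($w{\left(T,y \right)} = \frac{-1 + T}{0 + T} = \frac{-1 + T}{T}$)
$w{\left(-2,-5 \right)} 144 = \frac{-1 - 2}{-2} \cdot 144 = \left(- \frac{1}{2}\right) \left(-3\right) 144 = \frac{3}{2} \cdot 144 = 216$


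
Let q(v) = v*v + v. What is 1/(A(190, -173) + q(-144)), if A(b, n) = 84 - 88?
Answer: 1/20588 ≈ 4.8572e-5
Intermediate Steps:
A(b, n) = -4
q(v) = v + v² (q(v) = v² + v = v + v²)
1/(A(190, -173) + q(-144)) = 1/(-4 - 144*(1 - 144)) = 1/(-4 - 144*(-143)) = 1/(-4 + 20592) = 1/20588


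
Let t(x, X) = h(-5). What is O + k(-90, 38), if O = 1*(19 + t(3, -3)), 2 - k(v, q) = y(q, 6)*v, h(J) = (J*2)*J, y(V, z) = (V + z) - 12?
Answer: 2951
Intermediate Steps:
y(V, z) = -12 + V + z
h(J) = 2*J**2 (h(J) = (2*J)*J = 2*J**2)
t(x, X) = 50 (t(x, X) = 2*(-5)**2 = 2*25 = 50)
k(v, q) = 2 - v*(-6 + q) (k(v, q) = 2 - (-12 + q + 6)*v = 2 - (-6 + q)*v = 2 - v*(-6 + q))
O = 69 (O = 1*(19 + 50) = 1*69 = 69)
O + k(-90, 38) = 69 + (2 - 1*(-90)*(-6 + 38)) = 69 + (2 - 1*(-90)*32) = 69 + (2 + 2880) = 69 + 2882 = 2951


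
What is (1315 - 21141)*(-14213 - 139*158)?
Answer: 717205550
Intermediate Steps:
(1315 - 21141)*(-14213 - 139*158) = -19826*(-14213 - 21962) = -19826*(-36175) = 717205550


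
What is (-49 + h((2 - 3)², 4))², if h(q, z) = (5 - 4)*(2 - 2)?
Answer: 2401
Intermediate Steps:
h(q, z) = 0 (h(q, z) = 1*0 = 0)
(-49 + h((2 - 3)², 4))² = (-49 + 0)² = (-49)² = 2401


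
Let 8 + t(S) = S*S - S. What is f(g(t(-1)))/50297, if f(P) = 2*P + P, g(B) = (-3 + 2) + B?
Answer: -21/50297 ≈ -0.00041752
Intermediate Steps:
t(S) = -8 + S² - S (t(S) = -8 + (S*S - S) = -8 + (S² - S) = -8 + S² - S)
g(B) = -1 + B
f(P) = 3*P
f(g(t(-1)))/50297 = (3*(-1 + (-8 + (-1)² - 1*(-1))))/50297 = (3*(-1 + (-8 + 1 + 1)))*(1/50297) = (3*(-1 - 6))*(1/50297) = (3*(-7))*(1/50297) = -21*1/50297 = -21/50297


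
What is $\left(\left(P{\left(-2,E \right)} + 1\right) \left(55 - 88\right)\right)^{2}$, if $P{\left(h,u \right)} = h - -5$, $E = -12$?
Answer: $17424$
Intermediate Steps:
$P{\left(h,u \right)} = 5 + h$ ($P{\left(h,u \right)} = h + 5 = 5 + h$)
$\left(\left(P{\left(-2,E \right)} + 1\right) \left(55 - 88\right)\right)^{2} = \left(\left(\left(5 - 2\right) + 1\right) \left(55 - 88\right)\right)^{2} = \left(\left(3 + 1\right) \left(-33\right)\right)^{2} = \left(4 \left(-33\right)\right)^{2} = \left(-132\right)^{2} = 17424$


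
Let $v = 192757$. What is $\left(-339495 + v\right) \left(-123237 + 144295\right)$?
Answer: $-3090008804$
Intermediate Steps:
$\left(-339495 + v\right) \left(-123237 + 144295\right) = \left(-339495 + 192757\right) \left(-123237 + 144295\right) = \left(-146738\right) 21058 = -3090008804$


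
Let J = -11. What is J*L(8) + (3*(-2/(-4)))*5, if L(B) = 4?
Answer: -73/2 ≈ -36.500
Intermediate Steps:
J*L(8) + (3*(-2/(-4)))*5 = -11*4 + (3*(-2/(-4)))*5 = -44 + (3*(-2*(-¼)))*5 = -44 + (3*(½))*5 = -44 + (3/2)*5 = -44 + 15/2 = -73/2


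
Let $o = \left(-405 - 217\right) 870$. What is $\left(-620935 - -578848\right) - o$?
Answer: $499053$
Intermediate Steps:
$o = -541140$ ($o = \left(-622\right) 870 = -541140$)
$\left(-620935 - -578848\right) - o = \left(-620935 - -578848\right) - -541140 = \left(-620935 + 578848\right) + 541140 = -42087 + 541140 = 499053$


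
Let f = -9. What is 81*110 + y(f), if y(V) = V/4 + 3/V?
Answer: 106889/12 ≈ 8907.4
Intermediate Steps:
y(V) = 3/V + V/4 (y(V) = V*(¼) + 3/V = V/4 + 3/V = 3/V + V/4)
81*110 + y(f) = 81*110 + (3/(-9) + (¼)*(-9)) = 8910 + (3*(-⅑) - 9/4) = 8910 + (-⅓ - 9/4) = 8910 - 31/12 = 106889/12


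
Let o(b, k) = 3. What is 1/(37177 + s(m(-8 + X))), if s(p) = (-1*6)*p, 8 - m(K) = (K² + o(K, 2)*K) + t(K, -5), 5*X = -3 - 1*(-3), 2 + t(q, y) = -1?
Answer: 1/37351 ≈ 2.6773e-5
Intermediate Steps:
t(q, y) = -3 (t(q, y) = -2 - 1 = -3)
X = 0 (X = (-3 - 1*(-3))/5 = (-3 + 3)/5 = (⅕)*0 = 0)
m(K) = 11 - K² - 3*K (m(K) = 8 - ((K² + 3*K) - 3) = 8 - (-3 + K² + 3*K) = 8 + (3 - K² - 3*K) = 11 - K² - 3*K)
s(p) = -6*p
1/(37177 + s(m(-8 + X))) = 1/(37177 - 6*(11 - (-8 + 0)² - 3*(-8 + 0))) = 1/(37177 - 6*(11 - 1*(-8)² - 3*(-8))) = 1/(37177 - 6*(11 - 1*64 + 24)) = 1/(37177 - 6*(11 - 64 + 24)) = 1/(37177 - 6*(-29)) = 1/(37177 + 174) = 1/37351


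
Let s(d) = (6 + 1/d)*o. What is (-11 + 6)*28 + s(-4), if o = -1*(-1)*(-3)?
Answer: -629/4 ≈ -157.25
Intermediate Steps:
o = -3 (o = 1*(-3) = -3)
s(d) = -18 - 3/d (s(d) = (6 + 1/d)*(-3) = -18 - 3/d)
(-11 + 6)*28 + s(-4) = (-11 + 6)*28 + (-18 - 3/(-4)) = -5*28 + (-18 - 3*(-¼)) = -140 + (-18 + ¾) = -140 - 69/4 = -629/4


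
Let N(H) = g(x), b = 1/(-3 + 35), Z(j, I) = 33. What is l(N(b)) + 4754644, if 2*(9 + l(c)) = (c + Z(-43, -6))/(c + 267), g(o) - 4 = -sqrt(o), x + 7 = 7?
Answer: 2577012207/542 ≈ 4.7546e+6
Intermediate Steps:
x = 0 (x = -7 + 7 = 0)
g(o) = 4 - sqrt(o)
b = 1/32 ≈ 0.031250
N(H) = 4 (N(H) = 4 - sqrt(0) = 4 - 1*0 = 4 + 0 = 4)
l(c) = -9 + (33 + c)/(2*(267 + c)) (l(c) = -9 + ((c + 33)/(c + 267))/2 = -9 + ((33 + c)/(267 + c))/2 = -9 + (33 + c)/(2*(267 + c)))
l(N(b)) + 4754644 = (-4773 - 17*4)/(2*(267 + 4)) + 4754644 = (1/2)*(-4773 - 68)/271 + 4754644 = (1/2)*(1/271)*(-4841) + 4754644 = -4841/542 + 4754644 = 2577012207/542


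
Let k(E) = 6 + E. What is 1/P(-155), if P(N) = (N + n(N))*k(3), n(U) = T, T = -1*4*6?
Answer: -1/1611 ≈ -0.00062073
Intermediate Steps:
T = -24 (T = -4*6 = -24)
n(U) = -24
P(N) = -216 + 9*N (P(N) = (N - 24)*(6 + 3) = (-24 + N)*9 = -216 + 9*N)
1/P(-155) = 1/(-216 + 9*(-155)) = 1/(-216 - 1395) = 1/(-1611) = -1/1611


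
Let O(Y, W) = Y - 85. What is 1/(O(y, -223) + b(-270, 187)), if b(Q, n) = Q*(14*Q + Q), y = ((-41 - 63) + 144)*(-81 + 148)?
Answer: 1/1096095 ≈ 9.1233e-7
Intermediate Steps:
y = 2680 (y = (-104 + 144)*67 = 40*67 = 2680)
b(Q, n) = 15*Q² (b(Q, n) = Q*(15*Q) = 15*Q²)
O(Y, W) = -85 + Y
1/(O(y, -223) + b(-270, 187)) = 1/((-85 + 2680) + 15*(-270)²) = 1/(2595 + 15*72900) = 1/(2595 + 1093500) = 1/1096095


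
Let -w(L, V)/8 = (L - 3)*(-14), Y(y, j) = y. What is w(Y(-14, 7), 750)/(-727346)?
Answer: 952/363673 ≈ 0.0026177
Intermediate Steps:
w(L, V) = -336 + 112*L (w(L, V) = -8*(L - 3)*(-14) = -8*(-3 + L)*(-14) = -8*(42 - 14*L) = -336 + 112*L)
w(Y(-14, 7), 750)/(-727346) = (-336 + 112*(-14))/(-727346) = (-336 - 1568)*(-1/727346) = -1904*(-1/727346) = 952/363673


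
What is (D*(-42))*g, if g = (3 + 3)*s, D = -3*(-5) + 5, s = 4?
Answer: -20160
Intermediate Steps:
D = 20 (D = 15 + 5 = 20)
g = 24 (g = (3 + 3)*4 = 6*4 = 24)
(D*(-42))*g = (20*(-42))*24 = -840*24 = -20160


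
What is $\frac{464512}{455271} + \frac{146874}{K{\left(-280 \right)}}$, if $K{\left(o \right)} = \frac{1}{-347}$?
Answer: $- \frac{23203012615826}{455271} \approx -5.0965 \cdot 10^{7}$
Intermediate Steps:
$K{\left(o \right)} = - \frac{1}{347}$
$\frac{464512}{455271} + \frac{146874}{K{\left(-280 \right)}} = \frac{464512}{455271} + \frac{146874}{- \frac{1}{347}} = 464512 \cdot \frac{1}{455271} + 146874 \left(-347\right) = \frac{464512}{455271} - 50965278 = - \frac{23203012615826}{455271}$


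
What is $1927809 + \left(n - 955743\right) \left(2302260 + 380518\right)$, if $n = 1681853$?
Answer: $1947993861389$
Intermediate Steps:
$1927809 + \left(n - 955743\right) \left(2302260 + 380518\right) = 1927809 + \left(1681853 - 955743\right) \left(2302260 + 380518\right) = 1927809 + 726110 \cdot 2682778 = 1927809 + 1947991933580 = 1947993861389$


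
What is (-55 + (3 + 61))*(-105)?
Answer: -945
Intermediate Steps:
(-55 + (3 + 61))*(-105) = (-55 + 64)*(-105) = 9*(-105) = -945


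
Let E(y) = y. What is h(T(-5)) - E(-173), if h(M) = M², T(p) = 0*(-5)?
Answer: 173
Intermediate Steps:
T(p) = 0
h(T(-5)) - E(-173) = 0² - 1*(-173) = 0 + 173 = 173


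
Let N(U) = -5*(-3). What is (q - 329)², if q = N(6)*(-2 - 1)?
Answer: 139876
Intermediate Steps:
N(U) = 15
q = -45 (q = 15*(-2 - 1) = 15*(-3) = -45)
(q - 329)² = (-45 - 329)² = (-374)² = 139876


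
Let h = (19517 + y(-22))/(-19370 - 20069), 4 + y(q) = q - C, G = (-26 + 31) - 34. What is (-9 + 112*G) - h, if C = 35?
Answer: -128433367/39439 ≈ -3256.5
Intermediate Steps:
G = -29 (G = 5 - 34 = -29)
y(q) = -39 + q (y(q) = -4 + (q - 1*35) = -4 + (q - 35) = -4 + (-35 + q) = -39 + q)
h = -19456/39439 (h = (19517 + (-39 - 22))/(-19370 - 20069) = (19517 - 61)/(-39439) = 19456*(-1/39439) = -19456/39439 ≈ -0.49332)
(-9 + 112*G) - h = (-9 + 112*(-29)) - 1*(-19456/39439) = (-9 - 3248) + 19456/39439 = -3257 + 19456/39439 = -128433367/39439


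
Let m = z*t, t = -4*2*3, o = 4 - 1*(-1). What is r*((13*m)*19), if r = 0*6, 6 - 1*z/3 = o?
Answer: 0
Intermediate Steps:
o = 5 (o = 4 + 1 = 5)
z = 3 (z = 18 - 3*5 = 18 - 15 = 3)
t = -24 (t = -8*3 = -24)
r = 0
m = -72 (m = 3*(-24) = -72)
r*((13*m)*19) = 0*((13*(-72))*19) = 0*(-936*19) = 0*(-17784) = 0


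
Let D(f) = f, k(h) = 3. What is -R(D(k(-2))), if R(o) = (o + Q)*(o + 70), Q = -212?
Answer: 15257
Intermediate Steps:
R(o) = (-212 + o)*(70 + o) (R(o) = (o - 212)*(o + 70) = (-212 + o)*(70 + o))
-R(D(k(-2))) = -(-14840 + 3**2 - 142*3) = -(-14840 + 9 - 426) = -1*(-15257) = 15257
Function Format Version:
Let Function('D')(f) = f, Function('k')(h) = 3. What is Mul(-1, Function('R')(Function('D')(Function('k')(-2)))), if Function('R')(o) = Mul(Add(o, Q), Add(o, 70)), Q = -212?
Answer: 15257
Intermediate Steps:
Function('R')(o) = Mul(Add(-212, o), Add(70, o)) (Function('R')(o) = Mul(Add(o, -212), Add(o, 70)) = Mul(Add(-212, o), Add(70, o)))
Mul(-1, Function('R')(Function('D')(Function('k')(-2)))) = Mul(-1, Add(-14840, Pow(3, 2), Mul(-142, 3))) = Mul(-1, Add(-14840, 9, -426)) = Mul(-1, -15257) = 15257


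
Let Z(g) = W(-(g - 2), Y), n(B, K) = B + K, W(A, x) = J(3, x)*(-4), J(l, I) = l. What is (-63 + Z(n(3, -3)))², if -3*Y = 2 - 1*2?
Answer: 5625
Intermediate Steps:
Y = 0 (Y = -(2 - 1*2)/3 = -(2 - 2)/3 = -⅓*0 = 0)
W(A, x) = -12 (W(A, x) = 3*(-4) = -12)
Z(g) = -12
(-63 + Z(n(3, -3)))² = (-63 - 12)² = (-75)² = 5625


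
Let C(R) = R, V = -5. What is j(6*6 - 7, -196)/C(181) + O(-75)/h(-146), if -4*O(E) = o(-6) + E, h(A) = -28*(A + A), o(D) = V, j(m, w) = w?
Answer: -399719/369964 ≈ -1.0804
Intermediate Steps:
o(D) = -5
h(A) = -56*A
O(E) = 5/4 - E/4 (O(E) = -(-5 + E)/4 = 5/4 - E/4)
j(6*6 - 7, -196)/C(181) + O(-75)/h(-146) = -196/181 + (5/4 - ¼*(-75))/((-56*(-146))) = -196*1/181 + (5/4 + 75/4)/8176 = -196/181 + 20*(1/8176) = -196/181 + 5/2044 = -399719/369964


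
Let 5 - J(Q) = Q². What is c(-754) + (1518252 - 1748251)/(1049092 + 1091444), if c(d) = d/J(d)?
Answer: -129142997345/1216918261896 ≈ -0.10612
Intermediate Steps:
J(Q) = 5 - Q²
c(d) = d/(5 - d²)
c(-754) + (1518252 - 1748251)/(1049092 + 1091444) = -1*(-754)/(-5 + (-754)²) + (1518252 - 1748251)/(1049092 + 1091444) = -1*(-754)/(-5 + 568516) - 229999/2140536 = -1*(-754)/568511 - 229999*1/2140536 = -1*(-754)*1/568511 - 229999/2140536 = 754/568511 - 229999/2140536 = -129142997345/1216918261896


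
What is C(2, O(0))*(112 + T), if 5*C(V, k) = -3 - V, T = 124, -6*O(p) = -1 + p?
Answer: -236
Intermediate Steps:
O(p) = ⅙ - p/6 (O(p) = -(-1 + p)/6 = ⅙ - p/6)
C(V, k) = -⅗ - V/5 (C(V, k) = (-3 - V)/5 = -⅗ - V/5)
C(2, O(0))*(112 + T) = (-⅗ - ⅕*2)*(112 + 124) = (-⅗ - ⅖)*236 = -1*236 = -236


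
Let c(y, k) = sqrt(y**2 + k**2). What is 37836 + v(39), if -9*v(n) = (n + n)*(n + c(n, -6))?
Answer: 37498 - 26*sqrt(173) ≈ 37156.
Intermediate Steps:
c(y, k) = sqrt(k**2 + y**2)
v(n) = -2*n*(n + sqrt(36 + n**2))/9 (v(n) = -(n + n)*(n + sqrt((-6)**2 + n**2))/9 = -2*n*(n + sqrt(36 + n**2))/9)
37836 + v(39) = 37836 - 2/9*39*(39 + sqrt(36 + 39**2)) = 37836 - 2/9*39*(39 + sqrt(36 + 1521)) = 37836 - 2/9*39*(39 + sqrt(1557)) = 37836 - 2/9*39*(39 + 3*sqrt(173)) = 37836 + (-338 - 26*sqrt(173)) = 37498 - 26*sqrt(173)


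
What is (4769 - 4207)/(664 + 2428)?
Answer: 281/1546 ≈ 0.18176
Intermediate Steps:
(4769 - 4207)/(664 + 2428) = 562/3092 = 562*(1/3092) = 281/1546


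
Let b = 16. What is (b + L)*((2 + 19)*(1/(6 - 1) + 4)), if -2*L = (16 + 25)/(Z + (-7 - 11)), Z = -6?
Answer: 118923/80 ≈ 1486.5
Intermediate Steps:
L = 41/48 (L = -(16 + 25)/(2*(-6 + (-7 - 11))) = -41/(2*(-6 - 18)) = -41/(2*(-24)) = -41*(-1)/(2*24) = -1/2*(-41/24) = 41/48 ≈ 0.85417)
(b + L)*((2 + 19)*(1/(6 - 1) + 4)) = (16 + 41/48)*((2 + 19)*(1/(6 - 1) + 4)) = 809*(21*(1/5 + 4))/48 = 809*(21*(21/5))/48 = (809/48)*(441/5) = 118923/80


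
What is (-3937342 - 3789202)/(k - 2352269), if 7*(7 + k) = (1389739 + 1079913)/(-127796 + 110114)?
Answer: 239086314264/72788269819 ≈ 3.2847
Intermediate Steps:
k = -1668035/61887 (k = -7 + ((1389739 + 1079913)/(-127796 + 110114))/7 = -7 + (2469652/(-17682))/7 = -7 + (2469652*(-1/17682))/7 = -7 + (⅐)*(-1234826/8841) = -7 - 1234826/61887 = -1668035/61887 ≈ -26.953)
(-3937342 - 3789202)/(k - 2352269) = (-3937342 - 3789202)/(-1668035/61887 - 2352269) = -7726544/(-145576539638/61887) = -7726544*(-61887/145576539638) = 239086314264/72788269819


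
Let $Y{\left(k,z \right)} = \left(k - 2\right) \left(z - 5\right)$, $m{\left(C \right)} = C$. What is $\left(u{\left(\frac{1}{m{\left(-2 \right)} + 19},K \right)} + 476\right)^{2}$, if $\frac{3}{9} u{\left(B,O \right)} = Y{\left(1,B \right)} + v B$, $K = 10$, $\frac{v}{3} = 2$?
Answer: $\frac{69923044}{289} \approx 2.4195 \cdot 10^{5}$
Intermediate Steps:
$v = 6$ ($v = 3 \cdot 2 = 6$)
$Y{\left(k,z \right)} = \left(-5 + z\right) \left(-2 + k\right)$ ($Y{\left(k,z \right)} = \left(-2 + k\right) \left(-5 + z\right) = \left(-5 + z\right) \left(-2 + k\right)$)
$u{\left(B,O \right)} = 15 + 15 B$ ($u{\left(B,O \right)} = 3 \left(\left(10 - 5 - 2 B + 1 B\right) + 6 B\right) = 3 \left(\left(10 - 5 - 2 B + B\right) + 6 B\right) = 3 \left(\left(5 - B\right) + 6 B\right) = 3 \left(5 + 5 B\right) = 15 + 15 B$)
$\left(u{\left(\frac{1}{m{\left(-2 \right)} + 19},K \right)} + 476\right)^{2} = \left(\left(15 + \frac{15}{-2 + 19}\right) + 476\right)^{2} = \left(\left(15 + \frac{15}{17}\right) + 476\right)^{2} = \left(\frac{270}{17} + 476\right)^{2} = \left(\frac{8362}{17}\right)^{2} = \frac{69923044}{289}$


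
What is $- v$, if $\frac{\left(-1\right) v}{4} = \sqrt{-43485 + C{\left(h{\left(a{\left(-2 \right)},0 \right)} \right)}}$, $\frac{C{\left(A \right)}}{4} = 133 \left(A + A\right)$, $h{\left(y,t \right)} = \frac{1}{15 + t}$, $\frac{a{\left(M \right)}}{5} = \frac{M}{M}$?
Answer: $\frac{4 i \sqrt{9768165}}{15} \approx 833.44 i$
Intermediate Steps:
$a{\left(M \right)} = 5$ ($a{\left(M \right)} = 5 \frac{M}{M} = 5 \cdot 1 = 5$)
$C{\left(A \right)} = 1064 A$ ($C{\left(A \right)} = 4 \cdot 133 \left(A + A\right) = 4 \cdot 133 \cdot 2 A = 4 \cdot 266 A = 1064 A$)
$v = - \frac{4 i \sqrt{9768165}}{15}$ ($v = - 4 \sqrt{-43485 + \frac{1064}{15 + 0}} = - 4 \sqrt{-43485 + \frac{1064}{15}} = - 4 \sqrt{- \frac{651211}{15}} = - 4 \frac{i \sqrt{9768165}}{15} = - \frac{4 i \sqrt{9768165}}{15} \approx - 833.44 i$)
$- v = - \frac{\left(-4\right) i \sqrt{9768165}}{15} = \frac{4 i \sqrt{9768165}}{15}$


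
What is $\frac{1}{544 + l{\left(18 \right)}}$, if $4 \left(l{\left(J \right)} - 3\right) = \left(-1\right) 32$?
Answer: $\frac{1}{539} \approx 0.0018553$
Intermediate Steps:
$l{\left(J \right)} = -5$ ($l{\left(J \right)} = 3 + \frac{\left(-1\right) 32}{4} = 3 + \frac{1}{4} \left(-32\right) = 3 - 8 = -5$)
$\frac{1}{544 + l{\left(18 \right)}} = \frac{1}{544 - 5} = \frac{1}{539}$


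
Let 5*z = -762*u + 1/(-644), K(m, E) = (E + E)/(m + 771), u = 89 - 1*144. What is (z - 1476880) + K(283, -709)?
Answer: -2491955279627/1696940 ≈ -1.4685e+6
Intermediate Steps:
u = -55 (u = 89 - 144 = -55)
K(m, E) = 2*E/(771 + m) (K(m, E) = (2*E)/(771 + m) = 2*E/(771 + m))
z = 26990039/3220 (z = (-762*(-55) + 1/(-644))/5 = (41910 - 1/644)/5 = (⅕)*(26990039/644) = 26990039/3220 ≈ 8382.0)
(z - 1476880) + K(283, -709) = (26990039/3220 - 1476880) + 2*(-709)/(771 + 283) = -4728563561/3220 + 2*(-709)/1054 = -4728563561/3220 + 2*(-709)*(1/1054) = -4728563561/3220 - 709/527 = -2491955279627/1696940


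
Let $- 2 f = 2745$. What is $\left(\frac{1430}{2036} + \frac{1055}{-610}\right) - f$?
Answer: $\frac{85165721}{62098} \approx 1371.5$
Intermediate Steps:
$f = - \frac{2745}{2}$ ($f = \left(- \frac{1}{2}\right) 2745 = - \frac{2745}{2} \approx -1372.5$)
$\left(\frac{1430}{2036} + \frac{1055}{-610}\right) - f = \left(\frac{1430}{2036} + \frac{1055}{-610}\right) - - \frac{2745}{2} = \left(1430 \cdot \frac{1}{2036} + 1055 \left(- \frac{1}{610}\right)\right) + \frac{2745}{2} = \left(\frac{715}{1018} - \frac{211}{122}\right) + \frac{2745}{2} = - \frac{31892}{31049} + \frac{2745}{2} = \frac{85165721}{62098}$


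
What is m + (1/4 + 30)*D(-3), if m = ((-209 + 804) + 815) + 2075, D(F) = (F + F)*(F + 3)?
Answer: 3485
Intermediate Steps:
D(F) = 2*F*(3 + F) (D(F) = (2*F)*(3 + F) = 2*F*(3 + F))
m = 3485 (m = (595 + 815) + 2075 = 1410 + 2075 = 3485)
m + (1/4 + 30)*D(-3) = 3485 + (1/4 + 30)*(2*(-3)*(3 - 3)) = 3485 + (¼ + 30)*(2*(-3)*0) = 3485 + (121/4)*0 = 3485 + 0 = 3485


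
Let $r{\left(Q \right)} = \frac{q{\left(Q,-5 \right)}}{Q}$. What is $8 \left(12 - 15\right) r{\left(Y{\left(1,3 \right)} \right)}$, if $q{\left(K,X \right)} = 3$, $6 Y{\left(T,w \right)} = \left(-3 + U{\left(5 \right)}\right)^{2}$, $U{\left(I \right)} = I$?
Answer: $-108$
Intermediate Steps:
$Y{\left(T,w \right)} = \frac{2}{3}$ ($Y{\left(T,w \right)} = \frac{\left(-3 + 5\right)^{2}}{6} = \frac{2^{2}}{6} = \frac{1}{6} \cdot 4 = \frac{2}{3}$)
$r{\left(Q \right)} = \frac{3}{Q}$
$8 \left(12 - 15\right) r{\left(Y{\left(1,3 \right)} \right)} = 8 \left(12 - 15\right) \frac{3}{\frac{2}{3}} = 8 \left(12 - 15\right) 3 \cdot \frac{3}{2} = 8 \left(-3\right) \frac{9}{2} = \left(-24\right) \frac{9}{2} = -108$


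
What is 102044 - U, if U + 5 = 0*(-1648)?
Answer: 102049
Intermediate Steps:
U = -5 (U = -5 + 0*(-1648) = -5 + 0 = -5)
102044 - U = 102044 - 1*(-5) = 102044 + 5 = 102049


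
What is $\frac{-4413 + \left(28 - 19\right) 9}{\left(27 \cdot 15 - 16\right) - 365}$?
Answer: $- \frac{361}{2} \approx -180.5$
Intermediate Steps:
$\frac{-4413 + \left(28 - 19\right) 9}{\left(27 \cdot 15 - 16\right) - 365} = \frac{-4413 + 9 \cdot 9}{\left(405 - 16\right) - 365} = \frac{-4413 + 81}{\left(405 - 16\right) - 365} = - \frac{4332}{389 - 365} = - \frac{4332}{24} = \left(-4332\right) \frac{1}{24} = - \frac{361}{2}$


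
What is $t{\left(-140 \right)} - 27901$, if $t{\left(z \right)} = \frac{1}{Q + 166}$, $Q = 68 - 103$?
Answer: $- \frac{3655030}{131} \approx -27901.0$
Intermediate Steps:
$Q = -35$ ($Q = 68 - 103 = -35$)
$t{\left(z \right)} = \frac{1}{131}$ ($t{\left(z \right)} = \frac{1}{-35 + 166} = \frac{1}{131}$)
$t{\left(-140 \right)} - 27901 = \frac{1}{131} - 27901 = - \frac{3655030}{131}$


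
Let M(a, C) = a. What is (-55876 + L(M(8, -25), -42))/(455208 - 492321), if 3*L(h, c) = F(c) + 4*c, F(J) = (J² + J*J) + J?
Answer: 54770/37113 ≈ 1.4758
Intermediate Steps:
F(J) = J + 2*J² (F(J) = (J² + J²) + J = 2*J² + J = J + 2*J²)
L(h, c) = 4*c/3 + c*(1 + 2*c)/3 (L(h, c) = (c*(1 + 2*c) + 4*c)/3 = (4*c + c*(1 + 2*c))/3 = 4*c/3 + c*(1 + 2*c)/3)
(-55876 + L(M(8, -25), -42))/(455208 - 492321) = (-55876 + (⅓)*(-42)*(5 + 2*(-42)))/(455208 - 492321) = (-55876 + (⅓)*(-42)*(5 - 84))/(-37113) = (-55876 + (⅓)*(-42)*(-79))*(-1/37113) = (-55876 + 1106)*(-1/37113) = -54770*(-1/37113) = 54770/37113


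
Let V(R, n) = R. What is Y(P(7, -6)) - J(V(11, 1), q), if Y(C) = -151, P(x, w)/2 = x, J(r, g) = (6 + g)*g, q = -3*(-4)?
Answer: -367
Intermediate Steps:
q = 12
J(r, g) = g*(6 + g)
P(x, w) = 2*x
Y(P(7, -6)) - J(V(11, 1), q) = -151 - 12*(6 + 12) = -151 - 12*18 = -151 - 1*216 = -151 - 216 = -367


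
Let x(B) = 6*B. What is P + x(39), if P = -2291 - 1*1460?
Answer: -3517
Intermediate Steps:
P = -3751 (P = -2291 - 1460 = -3751)
P + x(39) = -3751 + 6*39 = -3751 + 234 = -3517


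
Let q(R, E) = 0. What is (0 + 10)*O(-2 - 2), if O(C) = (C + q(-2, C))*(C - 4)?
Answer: 320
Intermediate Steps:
O(C) = C*(-4 + C) (O(C) = (C + 0)*(C - 4) = C*(-4 + C))
(0 + 10)*O(-2 - 2) = (0 + 10)*((-2 - 2)*(-4 + (-2 - 2))) = 10*(-4*(-4 - 4)) = 10*(-4*(-8)) = 10*32 = 320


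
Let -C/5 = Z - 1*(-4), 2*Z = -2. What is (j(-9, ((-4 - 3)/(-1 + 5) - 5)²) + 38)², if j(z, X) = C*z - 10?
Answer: 26569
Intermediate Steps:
Z = -1 (Z = (½)*(-2) = -1)
C = -15 (C = -5*(-1 - 1*(-4)) = -5*(-1 + 4) = -5*3 = -15)
j(z, X) = -10 - 15*z (j(z, X) = -15*z - 10 = -10 - 15*z)
(j(-9, ((-4 - 3)/(-1 + 5) - 5)²) + 38)² = ((-10 - 15*(-9)) + 38)² = ((-10 + 135) + 38)² = (125 + 38)² = 163² = 26569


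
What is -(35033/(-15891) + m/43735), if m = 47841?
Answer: 771926924/694992885 ≈ 1.1107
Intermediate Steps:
-(35033/(-15891) + m/43735) = -(35033/(-15891) + 47841/43735) = -(35033*(-1/15891) + 47841*(1/43735)) = -(-35033/15891 + 47841/43735) = -1*(-771926924/694992885) = 771926924/694992885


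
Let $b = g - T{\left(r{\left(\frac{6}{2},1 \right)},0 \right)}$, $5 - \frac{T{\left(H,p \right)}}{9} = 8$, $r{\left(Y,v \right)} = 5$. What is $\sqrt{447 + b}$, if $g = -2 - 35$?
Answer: $\sqrt{437} \approx 20.905$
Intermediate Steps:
$T{\left(H,p \right)} = -27$ ($T{\left(H,p \right)} = 45 - 72 = -27$)
$g = -37$ ($g = -2 - 35 = -37$)
$b = -10$ ($b = -37 - -27 = -37 + 27 = -10$)
$\sqrt{447 + b} = \sqrt{447 - 10} = \sqrt{437}$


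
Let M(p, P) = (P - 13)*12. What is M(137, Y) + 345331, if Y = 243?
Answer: 348091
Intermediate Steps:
M(p, P) = -156 + 12*P (M(p, P) = (-13 + P)*12 = -156 + 12*P)
M(137, Y) + 345331 = (-156 + 12*243) + 345331 = (-156 + 2916) + 345331 = 2760 + 345331 = 348091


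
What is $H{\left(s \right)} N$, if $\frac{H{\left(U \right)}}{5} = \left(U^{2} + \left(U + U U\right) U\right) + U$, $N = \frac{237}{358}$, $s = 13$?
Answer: $\frac{1509690}{179} \approx 8434.0$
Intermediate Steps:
$N = \frac{237}{358}$ ($N = 237 \cdot \frac{1}{358} = \frac{237}{358} \approx 0.66201$)
$H{\left(U \right)} = 5 U + 5 U^{2} + 5 U \left(U + U^{2}\right)$ ($H{\left(U \right)} = 5 \left(\left(U^{2} + \left(U + U U\right) U\right) + U\right) = 5 \left(\left(U^{2} + \left(U + U^{2}\right) U\right) + U\right) = 5 \left(\left(U^{2} + U \left(U + U^{2}\right)\right) + U\right) = 5 \left(U + U^{2} + U \left(U + U^{2}\right)\right) = 5 U + 5 U^{2} + 5 U \left(U + U^{2}\right)$)
$H{\left(s \right)} N = 5 \cdot 13 \left(1 + 13^{2} + 2 \cdot 13\right) \frac{237}{358} = 5 \cdot 13 \left(1 + 169 + 26\right) \frac{237}{358} = 5 \cdot 13 \cdot 196 \cdot \frac{237}{358} = 12740 \cdot \frac{237}{358} = \frac{1509690}{179}$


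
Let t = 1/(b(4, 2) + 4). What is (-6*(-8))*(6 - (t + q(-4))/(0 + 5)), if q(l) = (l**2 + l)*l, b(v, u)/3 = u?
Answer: 18696/25 ≈ 747.84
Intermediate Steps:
b(v, u) = 3*u
t = 1/10 (t = 1/(3*2 + 4) = 1/(6 + 4) = 1/10 ≈ 0.10000)
q(l) = l*(l + l**2) (q(l) = (l + l**2)*l = l*(l + l**2))
(-6*(-8))*(6 - (t + q(-4))/(0 + 5)) = (-6*(-8))*(6 - (1/10 + (-4)**2*(1 - 4))/(0 + 5)) = 48*(6 - (1/10 + 16*(-3))/5) = 48*(6 - (1/10 - 48)/5) = 48*(6 - (-479)/(10*5)) = 48*(6 - 1*(-479/50)) = 48*(6 + 479/50) = 48*(779/50) = 18696/25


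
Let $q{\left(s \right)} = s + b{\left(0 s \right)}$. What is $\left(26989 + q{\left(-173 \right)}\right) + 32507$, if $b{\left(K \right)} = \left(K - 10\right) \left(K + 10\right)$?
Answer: $59223$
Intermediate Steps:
$b{\left(K \right)} = \left(-10 + K\right) \left(10 + K\right)$
$q{\left(s \right)} = -100 + s$ ($q{\left(s \right)} = s + \left(-100 + \left(0 s\right)^{2}\right) = s - \left(100 - 0^{2}\right) = s + \left(-100 + 0\right) = s - 100 = -100 + s$)
$\left(26989 + q{\left(-173 \right)}\right) + 32507 = \left(26989 - 273\right) + 32507 = 26716 + 32507 = 59223$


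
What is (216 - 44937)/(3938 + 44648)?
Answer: -44721/48586 ≈ -0.92045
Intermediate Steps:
(216 - 44937)/(3938 + 44648) = -44721/48586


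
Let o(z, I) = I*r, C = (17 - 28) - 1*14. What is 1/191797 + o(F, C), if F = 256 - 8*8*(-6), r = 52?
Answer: -249336099/191797 ≈ -1300.0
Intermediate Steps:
C = -25 (C = -11 - 14 = -25)
F = 640 (F = 256 - 64*(-6) = 256 - 1*(-384) = 256 + 384 = 640)
o(z, I) = 52*I (o(z, I) = I*52 = 52*I)
1/191797 + o(F, C) = 1/191797 + 52*(-25) = 1/191797 - 1300 = -249336099/191797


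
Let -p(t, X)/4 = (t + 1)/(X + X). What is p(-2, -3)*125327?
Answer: -250654/3 ≈ -83551.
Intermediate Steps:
p(t, X) = -2*(1 + t)/X (p(t, X) = -4*(t + 1)/(X + X) = -4*(1 + t)/(2*X) = -4*(1 + t)*1/(2*X) = -2*(1 + t)/X)
p(-2, -3)*125327 = (2*(-1 - 1*(-2))/(-3))*125327 = (2*(-⅓)*(-1 + 2))*125327 = (2*(-⅓)*1)*125327 = -⅔*125327 = -250654/3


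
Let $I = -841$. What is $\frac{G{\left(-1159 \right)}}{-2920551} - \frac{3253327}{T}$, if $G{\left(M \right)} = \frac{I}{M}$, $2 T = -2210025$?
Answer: $\frac{30976782487051}{10521455342975} \approx 2.9442$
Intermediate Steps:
$T = - \frac{2210025}{2}$ ($T = \frac{1}{2} \left(-2210025\right) = - \frac{2210025}{2} \approx -1.105 \cdot 10^{6}$)
$G{\left(M \right)} = - \frac{841}{M}$
$\frac{G{\left(-1159 \right)}}{-2920551} - \frac{3253327}{T} = \frac{\left(-841\right) \frac{1}{-1159}}{-2920551} - \frac{3253327}{- \frac{2210025}{2}} = \left(-841\right) \left(- \frac{1}{1159}\right) \left(- \frac{1}{2920551}\right) - - \frac{6506654}{2210025} = \frac{841}{1159} \left(- \frac{1}{2920551}\right) + \frac{6506654}{2210025} = - \frac{841}{3384918609} + \frac{6506654}{2210025} = \frac{30976782487051}{10521455342975}$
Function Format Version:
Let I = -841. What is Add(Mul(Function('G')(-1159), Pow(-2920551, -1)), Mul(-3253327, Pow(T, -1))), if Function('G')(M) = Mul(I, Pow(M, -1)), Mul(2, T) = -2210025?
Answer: Rational(30976782487051, 10521455342975) ≈ 2.9442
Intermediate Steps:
T = Rational(-2210025, 2) (T = Mul(Rational(1, 2), -2210025) = Rational(-2210025, 2) ≈ -1.1050e+6)
Function('G')(M) = Mul(-841, Pow(M, -1))
Add(Mul(Function('G')(-1159), Pow(-2920551, -1)), Mul(-3253327, Pow(T, -1))) = Add(Mul(Mul(-841, Pow(-1159, -1)), Pow(-2920551, -1)), Mul(-3253327, Pow(Rational(-2210025, 2), -1))) = Add(Mul(Mul(-841, Rational(-1, 1159)), Rational(-1, 2920551)), Mul(-3253327, Rational(-2, 2210025))) = Add(Mul(Rational(841, 1159), Rational(-1, 2920551)), Rational(6506654, 2210025)) = Add(Rational(-841, 3384918609), Rational(6506654, 2210025)) = Rational(30976782487051, 10521455342975)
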